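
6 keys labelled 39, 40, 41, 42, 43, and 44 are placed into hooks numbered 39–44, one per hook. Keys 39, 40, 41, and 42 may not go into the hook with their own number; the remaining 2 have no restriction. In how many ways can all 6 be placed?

Let Aᵢ (for 39 ≤ i ≤ 42) be the placements that put key i in its forbidden hook. Any j of these fix j positions, leaving (6−j)! ways to fill the rest, and there are C(4,j) ways to pick which j.
By inclusion–exclusion, the number of valid placements is Σ_{j=0}^{4} (−1)^j C(4,j)·(6−j)!.
Computing: 720 − 480 + 144 − 24 + 2 = 362.

362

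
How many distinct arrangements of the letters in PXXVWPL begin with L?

With the first slot taken by L, it remains to arrange the other 6 letters (PXXVWP).
Those 6 letters have P appearing twice and X appearing twice, giving (6)!/(2!·2!) = 180.

180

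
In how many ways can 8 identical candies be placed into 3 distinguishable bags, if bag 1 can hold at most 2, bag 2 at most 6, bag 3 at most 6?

18

Ignoring the caps, the number of non-negative solutions to x_1+…+x_3 = 8 is C(10,2) = 45.
Subtract solutions that violate a single cap (substitute x_i' = x_i − (cap_i+1)): x_1 ≥ 3 gives C(7,2) = 21; x_2 ≥ 7 gives C(3,2) = 3; x_3 ≥ 7 gives C(3,2) = 3. Together 27.
No two caps can be exceeded simultaneously, so the pair terms are all 0.
By inclusion–exclusion the count is 45 − 27 + 0 = 18.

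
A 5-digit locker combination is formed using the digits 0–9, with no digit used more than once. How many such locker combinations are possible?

30240

This is a permutation of 5 out of 10: P(10,5) = 10!/5!.
That product is 10 × 9 × 8 × 7 × 6 = 30240.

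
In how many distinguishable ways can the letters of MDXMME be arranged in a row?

The 6 letters of MDXMME have repeats: M appearing 3 times.
The number of distinct arrangements is 6!/(3!) = 720/6 = 120.

120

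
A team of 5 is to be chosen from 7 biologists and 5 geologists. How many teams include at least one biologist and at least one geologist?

With no constraint there are C(12,5) = 792 possible selections.
Selections missing a whole group: no biologists → C(5,5) = 1; no geologists → C(7,5) = 21.
Both groups omitted at once is impossible, so 792 − 22 = 770.

770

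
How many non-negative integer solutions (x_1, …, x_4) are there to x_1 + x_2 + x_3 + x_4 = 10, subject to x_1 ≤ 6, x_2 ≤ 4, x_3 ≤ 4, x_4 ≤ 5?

Ignoring the caps, the number of non-negative solutions to x_1+…+x_4 = 10 is C(13,3) = 286.
Subtract solutions that violate a single cap (substitute x_i' = x_i − (cap_i+1)): x_1 ≥ 7 gives C(6,3) = 20; x_2 ≥ 5 gives C(8,3) = 56; x_3 ≥ 5 gives C(8,3) = 56; x_4 ≥ 6 gives C(7,3) = 35. Together 167.
Add back pairs where two caps are both exceeded: 0 + 0 + 0 + 1 + 0 + 0 = 1.
By inclusion–exclusion the count is 286 − 167 + 1 = 120.

120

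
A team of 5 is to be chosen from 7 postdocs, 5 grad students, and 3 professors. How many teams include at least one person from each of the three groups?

1925

Total 5-person selections from all 15: C(15,5) = 3003.
Subtract selections that omit an entire group: no postdocs → C(8,5) = 56; no grad students → C(10,5) = 252; no professors → C(12,5) = 792.
Add back selections omitting two groups (i.e. drawn from a single group): C(7,5) + C(5,5) + C(3,5) = 22.
By inclusion–exclusion: 3003 − 1100 + 22 = 1925.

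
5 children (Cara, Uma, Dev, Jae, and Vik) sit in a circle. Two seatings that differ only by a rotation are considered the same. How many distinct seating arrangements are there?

Fix one person's seat to break rotational symmetry; the remaining 4 people can be arranged in (4)! = 24 ways.

24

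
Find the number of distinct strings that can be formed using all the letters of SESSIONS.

Letter multiplicities in SESSIONS: E×1, I×1, N×1, O×1, S×4.
Dividing 8! = 40320 by 4! = 24 for the repeated letters gives 1680.

1680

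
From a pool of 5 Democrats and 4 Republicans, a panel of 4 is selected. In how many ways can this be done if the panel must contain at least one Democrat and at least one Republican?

120

Total 4-person selections from all 9: C(9,4) = 126.
Selections missing a whole group: no Democrats → C(4,4) = 1; no Republicans → C(5,4) = 5.
Both groups omitted at once is impossible, so 126 − 6 = 120.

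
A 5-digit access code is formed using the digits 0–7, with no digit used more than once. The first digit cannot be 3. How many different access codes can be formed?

The first digit has 8−1 = 7 choices (anything except 3).
The remaining 4 digits are filled from the other 7 symbols without repetition: 7 × 6 × 5 × 4 = 840.
Total: 7 × 840 = 5880.

5880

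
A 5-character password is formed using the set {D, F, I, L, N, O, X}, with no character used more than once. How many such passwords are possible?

This is a permutation of 5 out of 7: P(7,5) = 7!/2!.
7 × 6 × 5 × 4 × 3 = 2520.

2520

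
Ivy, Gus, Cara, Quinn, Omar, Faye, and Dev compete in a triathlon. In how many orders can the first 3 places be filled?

210

This is an ordered selection of 3 from 7: P(7,3).
That gives 7 × 6 × 5 = 210.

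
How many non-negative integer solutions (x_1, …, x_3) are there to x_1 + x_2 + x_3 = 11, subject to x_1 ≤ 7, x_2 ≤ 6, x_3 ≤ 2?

12

By stars and bars, unrestricted non-negative solutions to x_1+…+x_3 = 11 number C(11+2,2) = 78.
Subtract solutions that violate a single cap (substitute x_i' = x_i − (cap_i+1)): x_1 ≥ 8 gives C(5,2) = 10; x_2 ≥ 7 gives C(6,2) = 15; x_3 ≥ 3 gives C(10,2) = 45. Together 70.
Add back pairs where two caps are both exceeded: 0 + 1 + 3 = 4.
By inclusion–exclusion the count is 78 − 70 + 4 = 12.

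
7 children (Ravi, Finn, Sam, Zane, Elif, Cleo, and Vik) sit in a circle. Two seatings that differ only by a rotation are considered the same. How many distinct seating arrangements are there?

Seat Ravi anywhere (absorbing the rotational symmetry), then permute the other 6: (6)! = 720.

720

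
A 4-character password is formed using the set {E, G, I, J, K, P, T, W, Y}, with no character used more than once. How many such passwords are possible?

This is a permutation of 4 out of 9: P(9,4) = 9!/5!.
9 × 8 × 7 × 6 = 3024.

3024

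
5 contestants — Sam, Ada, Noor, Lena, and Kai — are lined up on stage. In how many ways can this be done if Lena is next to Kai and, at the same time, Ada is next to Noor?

Treat {Lena,Kai} as one block (2 orders) and {Ada,Noor} as another (2 orders).
That leaves 3 units to arrange: 2 × 2 × 3! = 4 × 6 = 24.

24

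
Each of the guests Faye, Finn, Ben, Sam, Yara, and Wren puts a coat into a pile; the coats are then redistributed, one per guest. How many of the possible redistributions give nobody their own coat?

265

Let Aᵢ be the assignments in which guest i gets their own coat. We want the size of the complement of A₁∪…∪A_6.
By inclusion–exclusion this is Σ_{j=0}^{6} (−1)^j C(6,j)·(6−j)!.
Computing: 720 − 720 + 360 − 120 + 30 − 6 + 1 = 265.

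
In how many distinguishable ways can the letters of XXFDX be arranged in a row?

The 5 letters of XXFDX have repeats: X appearing 3 times.
Dividing 5! = 120 by 3! = 6 for the repeated letters gives 20.

20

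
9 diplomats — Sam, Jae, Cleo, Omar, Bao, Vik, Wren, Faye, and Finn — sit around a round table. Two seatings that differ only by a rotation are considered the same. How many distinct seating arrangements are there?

Around a circle, 9 distinct people have 9!/9 = (8)! = 40320 rotationally distinct seatings.

40320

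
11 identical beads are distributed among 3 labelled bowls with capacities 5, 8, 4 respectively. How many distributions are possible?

Without the upper bounds there are C(13,2) = 78 ways to split 11 among 3 bowls.
Subtract solutions that violate a single cap (substitute x_i' = x_i − (cap_i+1)): x_1 ≥ 6 gives C(7,2) = 21; x_2 ≥ 9 gives C(4,2) = 6; x_3 ≥ 5 gives C(8,2) = 28. Together 55.
Add back pairs where two caps are both exceeded: 0 + 1 + 0 = 1.
By inclusion–exclusion the count is 78 − 55 + 1 = 24.

24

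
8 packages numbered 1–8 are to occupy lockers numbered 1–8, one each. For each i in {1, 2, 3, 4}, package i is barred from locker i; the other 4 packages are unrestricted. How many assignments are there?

Let Aᵢ (for 1 ≤ i ≤ 4) be the placements that put package i in its forbidden locker. Any j of these fix j positions, leaving (8−j)! ways to fill the rest, and there are C(4,j) ways to pick which j.
By inclusion–exclusion, the number of valid placements is Σ_{j=0}^{4} (−1)^j C(4,j)·(8−j)!.
Computing: 40320 − 20160 + 4320 − 480 + 24 = 24024.

24024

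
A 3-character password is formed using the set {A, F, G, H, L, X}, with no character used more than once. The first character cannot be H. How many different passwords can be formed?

100

The first character has 6−1 = 5 choices (anything except H).
The remaining 2 characters are filled from the other 5 symbols without repetition: 5 × 4 = 20.
Total: 5 × 20 = 100.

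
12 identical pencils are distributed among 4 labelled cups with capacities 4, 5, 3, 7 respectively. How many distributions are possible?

Without the upper bounds there are C(15,3) = 455 ways to split 12 among 4 cups.
Subtract solutions that violate a single cap (substitute x_i' = x_i − (cap_i+1)): x_1 ≥ 5 gives C(10,3) = 120; x_2 ≥ 6 gives C(9,3) = 84; x_3 ≥ 4 gives C(11,3) = 165; x_4 ≥ 8 gives C(7,3) = 35. Together 404.
Add back pairs where two caps are both exceeded: 4 + 20 + 0 + 10 + 0 + 1 = 35.
By inclusion–exclusion the count is 455 − 404 + 35 = 86.

86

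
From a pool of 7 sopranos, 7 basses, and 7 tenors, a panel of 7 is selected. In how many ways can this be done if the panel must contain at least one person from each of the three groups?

Unrestricted: C(21,7) = 116280 ways to pick any 7 of the 21.
Subtract selections that omit an entire group: no sopranos → C(14,7) = 3432; no basses → C(14,7) = 3432; no tenors → C(14,7) = 3432.
Add back selections omitting two groups (i.e. drawn from a single group): C(7,7) + C(7,7) + C(7,7) = 3.
By inclusion–exclusion: 116280 − 10296 + 3 = 105987.

105987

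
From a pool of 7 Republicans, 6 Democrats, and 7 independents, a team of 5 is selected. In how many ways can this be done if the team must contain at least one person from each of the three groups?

10976

Total 5-person selections from all 20: C(20,5) = 15504.
Subtract selections that omit an entire group: no Republicans → C(13,5) = 1287; no Democrats → C(14,5) = 2002; no independents → C(13,5) = 1287.
Add back selections omitting two groups (i.e. drawn from a single group): C(7,5) + C(6,5) + C(7,5) = 48.
By inclusion–exclusion: 15504 − 4576 + 48 = 10976.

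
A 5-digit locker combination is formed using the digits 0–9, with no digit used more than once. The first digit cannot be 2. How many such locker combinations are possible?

The first digit has 10−1 = 9 choices (anything except 2).
The remaining 4 digits are filled from the other 9 symbols without repetition: 9 × 8 × 7 × 6 = 3024.
Total: 9 × 3024 = 27216.

27216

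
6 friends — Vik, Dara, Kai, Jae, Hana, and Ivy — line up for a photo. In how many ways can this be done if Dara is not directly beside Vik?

480

Of the 6! = 720 arrangements, those with Dara and Vik adjacent number 2 × 5! = 240 (treat the pair as a block with 2 internal orders).
Complementary counting: 720 − 240 = 480.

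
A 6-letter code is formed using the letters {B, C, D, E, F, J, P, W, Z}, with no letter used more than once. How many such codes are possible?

This is a permutation of 6 out of 9: P(9,6) = 9!/3!.
That product is 9 × 8 × 7 × 6 × 5 × 4 = 60480.

60480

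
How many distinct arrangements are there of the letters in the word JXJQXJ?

Letter multiplicities in JXJQXJ: J×3, Q×1, X×2.
The number of distinct arrangements is 6!/(3!·2!) = 720/12 = 60.

60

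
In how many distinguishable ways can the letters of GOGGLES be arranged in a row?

840

Letter multiplicities in GOGGLES: E×1, G×3, L×1, O×1, S×1.
So there are 7! / (3!) = 840 distinguishable arrangements.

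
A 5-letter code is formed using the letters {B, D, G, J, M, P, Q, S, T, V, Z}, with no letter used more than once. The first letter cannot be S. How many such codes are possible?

The first letter has 11−1 = 10 choices (anything except S).
The remaining 4 letters are filled from the other 10 symbols without repetition: 10 × 9 × 8 × 7 = 5040.
Total: 10 × 5040 = 50400.

50400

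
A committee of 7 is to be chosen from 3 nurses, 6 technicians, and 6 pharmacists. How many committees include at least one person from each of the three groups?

Unrestricted: C(15,7) = 6435 ways to pick any 7 of the 15.
Selections missing a whole group: no nurses → C(12,7) = 792; no technicians → C(9,7) = 36; no pharmacists → C(9,7) = 36.
Add back selections omitting two groups (i.e. drawn from a single group): C(3,7) + C(6,7) + C(6,7) = 0.
By inclusion–exclusion: 6435 − 864 + 0 = 5571.

5571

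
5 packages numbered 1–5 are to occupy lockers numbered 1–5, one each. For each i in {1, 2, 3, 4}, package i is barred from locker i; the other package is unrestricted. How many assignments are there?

Let Aᵢ (for 1 ≤ i ≤ 4) be the placements that put package i in its forbidden locker. Any j of these fix j positions, leaving (5−j)! ways to fill the rest, and there are C(4,j) ways to pick which j.
By inclusion–exclusion, the number of valid placements is Σ_{j=0}^{4} (−1)^j C(4,j)·(5−j)!.
Computing: 120 − 96 + 36 − 8 + 1 = 53.

53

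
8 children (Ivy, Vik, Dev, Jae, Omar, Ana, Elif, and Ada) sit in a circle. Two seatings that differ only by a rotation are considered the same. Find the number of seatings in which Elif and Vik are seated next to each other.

1440

Treat {Elif, Vik} as one unit (2 internal orders) and seat the resulting 7 units around the table: (6)! circular arrangements.
So 2 × (6)! = 2 × 720 = 1440.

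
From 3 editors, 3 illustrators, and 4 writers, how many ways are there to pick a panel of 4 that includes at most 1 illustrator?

140

Split by how many illustrators are chosen (0 through 1).
Sum: C(3,0)·C(7,4) + C(3,1)·C(7,3) = 35 + 105 = 140.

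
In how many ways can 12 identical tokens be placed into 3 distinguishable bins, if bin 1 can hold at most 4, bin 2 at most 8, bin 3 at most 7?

Ignoring the caps, the number of non-negative solutions to x_1+…+x_3 = 12 is C(14,2) = 91.
Subtract solutions that violate a single cap (substitute x_i' = x_i − (cap_i+1)): x_1 ≥ 5 gives C(9,2) = 36; x_2 ≥ 9 gives C(5,2) = 10; x_3 ≥ 8 gives C(6,2) = 15. Together 61.
No two caps can be exceeded simultaneously, so the pair terms are all 0.
By inclusion–exclusion the count is 91 − 61 + 0 = 30.

30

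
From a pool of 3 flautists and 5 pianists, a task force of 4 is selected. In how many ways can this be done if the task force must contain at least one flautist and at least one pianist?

65

Unrestricted: C(8,4) = 70 ways to pick any 4 of the 8.
Selections missing a whole group: no flautists → C(5,4) = 5; no pianists → C(3,4) = 0.
Both groups omitted at once is impossible, so 70 − 5 = 65.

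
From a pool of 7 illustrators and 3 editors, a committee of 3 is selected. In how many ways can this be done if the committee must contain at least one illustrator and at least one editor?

84

Total 3-person selections from all 10: C(10,3) = 120.
Selections missing a whole group: no illustrators → C(3,3) = 1; no editors → C(7,3) = 35.
Both groups omitted at once is impossible, so 120 − 36 = 84.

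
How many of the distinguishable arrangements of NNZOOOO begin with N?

With the first slot taken by N, it remains to arrange the other 6 letters (NZOOOO).
Those 6 letters have O appearing 4 times, giving (6)!/(4!) = 30.

30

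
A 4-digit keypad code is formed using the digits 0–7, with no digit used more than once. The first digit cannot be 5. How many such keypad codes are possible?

The first digit has 8−1 = 7 choices (anything except 5).
The remaining 3 digits are filled from the other 7 symbols without repetition: 7 × 6 × 5 = 210.
Total: 7 × 210 = 1470.

1470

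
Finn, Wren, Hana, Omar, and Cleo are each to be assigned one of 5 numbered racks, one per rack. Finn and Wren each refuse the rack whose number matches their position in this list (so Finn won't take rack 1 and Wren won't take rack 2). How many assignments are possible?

78

Let Aᵢ (for i ∈ {1, 2}) be the placements that put person i in their forbidden rack. Any j of these fix j positions, leaving (5−j)! ways to fill the rest, and there are C(2,j) ways to pick which j.
By inclusion–exclusion, the number of valid placements is Σ_{j=0}^{2} (−1)^j C(2,j)·(5−j)!.
Computing: 120 − 48 + 6 = 78.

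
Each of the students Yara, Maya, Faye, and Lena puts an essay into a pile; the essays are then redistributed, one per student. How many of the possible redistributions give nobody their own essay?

9

Count assignments avoiding every fixed point. For any j of the 4 students fixed to their own essay, the other 4−j can be arranged in (4−j)! ways.
By inclusion–exclusion this is Σ_{j=0}^{4} (−1)^j C(4,j)·(4−j)!.
Computing: 24 − 24 + 12 − 4 + 1 = 9.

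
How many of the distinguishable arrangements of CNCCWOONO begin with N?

With the first slot taken by N, it remains to arrange the other 8 letters (CCCWOONO).
Those 8 letters have C appearing 3 times and O appearing 3 times, giving (8)!/(3!·3!) = 1120.

1120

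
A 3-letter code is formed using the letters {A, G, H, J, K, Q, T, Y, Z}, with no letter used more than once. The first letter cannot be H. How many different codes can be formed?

The first letter has 9−1 = 8 choices (anything except H).
The remaining 2 letters are filled from the other 8 symbols without repetition: 8 × 7 = 56.
Total: 8 × 56 = 448.

448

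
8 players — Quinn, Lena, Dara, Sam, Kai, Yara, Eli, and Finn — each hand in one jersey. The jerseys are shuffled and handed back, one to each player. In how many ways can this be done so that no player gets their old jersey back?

Let Aᵢ be the assignments in which player i gets their old jersey. We want the size of the complement of A₁∪…∪A_8.
By inclusion–exclusion this is Σ_{j=0}^{8} (−1)^j C(8,j)·(8−j)!.
Computing: 40320 − 40320 + 20160 − 6720 + 1680 − 336 + 56 − 8 + 1 = 14833.

14833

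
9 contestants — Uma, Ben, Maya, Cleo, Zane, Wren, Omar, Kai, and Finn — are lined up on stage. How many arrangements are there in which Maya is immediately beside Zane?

Treat {Maya, Zane} as a single unit. There are 8 units to order, and the pair itself can be ordered 2 ways.
That gives 2 × 8! = 2 × 40320 = 80640.

80640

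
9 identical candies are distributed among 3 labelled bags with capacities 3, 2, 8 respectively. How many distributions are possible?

11

Without the upper bounds there are C(11,2) = 55 ways to split 9 among 3 bags.
Subtract solutions that violate a single cap (substitute x_i' = x_i − (cap_i+1)): x_1 ≥ 4 gives C(7,2) = 21; x_2 ≥ 3 gives C(8,2) = 28; x_3 ≥ 9 gives C(2,2) = 1. Together 50.
Add back pairs where two caps are both exceeded: 6 + 0 + 0 = 6.
By inclusion–exclusion the count is 55 − 50 + 6 = 11.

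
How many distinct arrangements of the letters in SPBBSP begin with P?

With the first slot taken by P, it remains to arrange the other 5 letters (SBBSP).
Those 5 letters have B appearing twice and S appearing twice, giving (5)!/(2!·2!) = 30.

30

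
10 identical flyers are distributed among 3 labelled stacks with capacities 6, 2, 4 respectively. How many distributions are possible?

6

Ignoring the caps, the number of non-negative solutions to x_1+…+x_3 = 10 is C(12,2) = 66.
Subtract solutions that violate a single cap (substitute x_i' = x_i − (cap_i+1)): x_1 ≥ 7 gives C(5,2) = 10; x_2 ≥ 3 gives C(9,2) = 36; x_3 ≥ 5 gives C(7,2) = 21. Together 67.
Add back pairs where two caps are both exceeded: 1 + 0 + 6 = 7.
By inclusion–exclusion the count is 66 − 67 + 7 = 6.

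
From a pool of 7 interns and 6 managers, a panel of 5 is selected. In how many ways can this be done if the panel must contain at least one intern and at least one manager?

1260

Total 5-person selections from all 13: C(13,5) = 1287.
Selections missing a whole group: no interns → C(6,5) = 6; no managers → C(7,5) = 21.
Both groups omitted at once is impossible, so 1287 − 27 = 1260.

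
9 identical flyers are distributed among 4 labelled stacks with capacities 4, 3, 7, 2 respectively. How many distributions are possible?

56

By stars and bars, unrestricted non-negative solutions to x_1+…+x_4 = 9 number C(9+3,3) = 220.
Subtract solutions that violate a single cap (substitute x_i' = x_i − (cap_i+1)): x_1 ≥ 5 gives C(7,3) = 35; x_2 ≥ 4 gives C(8,3) = 56; x_3 ≥ 8 gives C(4,3) = 4; x_4 ≥ 3 gives C(9,3) = 84. Together 179.
Add back pairs where two caps are both exceeded: 1 + 0 + 4 + 0 + 10 + 0 = 15.
By inclusion–exclusion the count is 220 − 179 + 15 = 56.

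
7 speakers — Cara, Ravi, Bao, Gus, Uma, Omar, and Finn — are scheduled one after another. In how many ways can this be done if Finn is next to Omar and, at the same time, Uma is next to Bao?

480

Treat {Finn,Omar} as one block (2 orders) and {Uma,Bao} as another (2 orders).
That leaves 5 units to arrange: 2 × 2 × 5! = 4 × 120 = 480.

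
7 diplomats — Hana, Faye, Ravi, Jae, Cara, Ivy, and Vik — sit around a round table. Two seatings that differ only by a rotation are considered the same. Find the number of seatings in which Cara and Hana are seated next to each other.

Treat {Cara, Hana} as one unit (2 internal orders) and seat the resulting 6 units around the table: (5)! circular arrangements.
So 2 × (5)! = 2 × 120 = 240.

240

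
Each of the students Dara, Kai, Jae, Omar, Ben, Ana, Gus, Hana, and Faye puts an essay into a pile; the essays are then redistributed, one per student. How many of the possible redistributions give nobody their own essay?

This is the derangement count D_9: permutations of 9 items with no fixed point.
By inclusion–exclusion this is Σ_{j=0}^{9} (−1)^j C(9,j)·(9−j)!.
Computing: 362880 − 362880 + 181440 − 60480 + 15120 − 3024 + 504 − 72 + 9 − 1 = 133496.

133496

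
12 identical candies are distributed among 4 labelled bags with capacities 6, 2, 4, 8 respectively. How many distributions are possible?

86

By stars and bars, unrestricted non-negative solutions to x_1+…+x_4 = 12 number C(12+3,3) = 455.
Subtract solutions that violate a single cap (substitute x_i' = x_i − (cap_i+1)): x_1 ≥ 7 gives C(8,3) = 56; x_2 ≥ 3 gives C(12,3) = 220; x_3 ≥ 5 gives C(10,3) = 120; x_4 ≥ 9 gives C(6,3) = 20. Together 416.
Add back pairs where two caps are both exceeded: 10 + 1 + 0 + 35 + 1 + 0 = 47.
By inclusion–exclusion the count is 455 − 416 + 47 = 86.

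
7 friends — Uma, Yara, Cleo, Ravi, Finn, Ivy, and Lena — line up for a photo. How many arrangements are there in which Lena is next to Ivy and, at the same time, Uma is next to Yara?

480

Treat {Lena,Ivy} as one block (2 orders) and {Uma,Yara} as another (2 orders).
That leaves 5 units to arrange: 2 × 2 × 5! = 4 × 120 = 480.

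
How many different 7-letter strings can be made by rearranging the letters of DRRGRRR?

The 7 letters of DRRGRRR have repeats: R appearing 5 times.
The number of distinct arrangements is 7!/(5!) = 5040/120 = 42.

42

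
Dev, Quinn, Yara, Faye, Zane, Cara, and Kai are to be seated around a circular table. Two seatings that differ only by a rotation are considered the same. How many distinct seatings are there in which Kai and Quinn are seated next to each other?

240

Treat {Kai, Quinn} as one unit (2 internal orders) and seat the resulting 6 units around the table: (5)! circular arrangements.
So 2 × (5)! = 2 × 120 = 240.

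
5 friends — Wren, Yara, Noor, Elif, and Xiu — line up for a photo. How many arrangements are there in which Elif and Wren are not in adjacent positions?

72

There are 5! = 120 arrangements in all. If Elif and Wren are adjacent, merging them into one block gives 2·(4)! = 48 arrangements.
Complementary counting: 120 − 48 = 72.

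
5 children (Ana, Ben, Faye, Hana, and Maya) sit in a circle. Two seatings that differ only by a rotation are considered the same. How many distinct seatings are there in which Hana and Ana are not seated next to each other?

Without the restriction there are (4)! = 24 seatings.
Those with Hana next to Ana: fuse the pair into one unit and seat 4 units around a circle — 2·(3)! = 12.
Subtracting, 24 − 12 = 12.

12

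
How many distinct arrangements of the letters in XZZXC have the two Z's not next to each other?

18

Total arrangements of XZZXC: 5!/(2!·2!) = 30.
If the two Z's are adjacent, glue them into one block, leaving 4 items to arrange: (4)!/(2!) = 12 ways.
Subtracting, 30 − 12 = 18 arrangements keep the Z's apart.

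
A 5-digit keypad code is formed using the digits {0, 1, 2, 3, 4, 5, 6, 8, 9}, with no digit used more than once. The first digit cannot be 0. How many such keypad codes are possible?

The first digit has 9−1 = 8 choices (anything except 0).
The remaining 4 digits are filled from the other 8 symbols without repetition: 8 × 7 × 6 × 5 = 1680.
Total: 8 × 1680 = 13440.

13440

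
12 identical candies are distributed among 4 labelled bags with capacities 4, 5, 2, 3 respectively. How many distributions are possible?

Ignoring the caps, the number of non-negative solutions to x_1+…+x_4 = 12 is C(15,3) = 455.
Subtract solutions that violate a single cap (substitute x_i' = x_i − (cap_i+1)): x_1 ≥ 5 gives C(10,3) = 120; x_2 ≥ 6 gives C(9,3) = 84; x_3 ≥ 3 gives C(12,3) = 220; x_4 ≥ 4 gives C(11,3) = 165. Together 589.
Add back pairs where two caps are both exceeded: 4 + 35 + 20 + 20 + 10 + 56 = 145.
Subtract triples: 0 + 0 + 1 + 0 = 1.
By inclusion–exclusion the count is 455 − 589 + 145 − 1 = 10.

10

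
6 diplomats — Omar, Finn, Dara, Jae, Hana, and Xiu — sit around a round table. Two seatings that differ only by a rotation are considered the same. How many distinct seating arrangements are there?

Seat Omar anywhere (absorbing the rotational symmetry), then permute the other 5: (5)! = 120.

120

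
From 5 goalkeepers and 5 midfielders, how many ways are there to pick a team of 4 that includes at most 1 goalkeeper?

55

Split by how many goalkeepers are chosen (0 through 1).
Sum: C(5,0)·C(5,4) + C(5,1)·C(5,3) = 5 + 50 = 55.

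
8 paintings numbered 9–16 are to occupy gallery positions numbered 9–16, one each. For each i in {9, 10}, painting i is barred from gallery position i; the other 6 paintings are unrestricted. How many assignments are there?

30960

Let Aᵢ (for i ∈ {9, 10}) be the placements that put painting i in its forbidden gallery position. Any j of these fix j positions, leaving (8−j)! ways to fill the rest, and there are C(2,j) ways to pick which j.
By inclusion–exclusion, the number of valid placements is Σ_{j=0}^{2} (−1)^j C(2,j)·(8−j)!.
Computing: 40320 − 10080 + 720 = 30960.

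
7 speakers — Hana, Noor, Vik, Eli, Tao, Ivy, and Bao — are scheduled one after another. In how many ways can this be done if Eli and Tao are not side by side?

3600

Of the 7! = 5040 arrangements, those with Eli and Tao adjacent number 2 × 6! = 1440 (treat the pair as a block with 2 internal orders).
Complementary counting: 5040 − 1440 = 3600.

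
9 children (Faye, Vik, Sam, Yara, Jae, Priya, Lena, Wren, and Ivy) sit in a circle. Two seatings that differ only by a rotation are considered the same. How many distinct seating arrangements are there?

Around a circle, 9 distinct people have 9!/9 = (8)! = 40320 rotationally distinct seatings.

40320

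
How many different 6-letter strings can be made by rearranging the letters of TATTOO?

60

TATTOO has 6 letters with O appearing twice and T appearing 3 times.
So there are 6! / (3!·2!) = 60 distinguishable arrangements.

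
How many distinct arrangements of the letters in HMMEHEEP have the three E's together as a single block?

Treat the 3 copies of E as a single block. The multiset to arrange is then {EEE, H, H, M, M, P}, 6 items in all.
That gives (6)!/(2!·2!) = 180 arrangements.

180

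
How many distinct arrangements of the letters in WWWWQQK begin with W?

With the first slot taken by W, it remains to arrange the other 6 letters (WWWQQK).
Those 6 letters have Q appearing twice and W appearing 3 times, giving (6)!/(3!·2!) = 60.

60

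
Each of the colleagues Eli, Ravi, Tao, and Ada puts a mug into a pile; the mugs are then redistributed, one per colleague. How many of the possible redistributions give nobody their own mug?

This is the derangement count D_4: permutations of 4 items with no fixed point.
By inclusion–exclusion this is Σ_{j=0}^{4} (−1)^j C(4,j)·(4−j)!.
Computing: 24 − 24 + 12 − 4 + 1 = 9.

9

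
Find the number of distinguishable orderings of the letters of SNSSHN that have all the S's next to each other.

Treat the 3 copies of S as a single block. The multiset to arrange is then {SSS, H, N, N}, 4 items in all.
That gives (4)!/(2!) = 12 arrangements.

12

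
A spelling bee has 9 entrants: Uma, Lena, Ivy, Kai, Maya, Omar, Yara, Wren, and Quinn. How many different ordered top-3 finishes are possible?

This is an ordered selection of 3 from 9: P(9,3).
That gives 9 × 8 × 7 = 504.

504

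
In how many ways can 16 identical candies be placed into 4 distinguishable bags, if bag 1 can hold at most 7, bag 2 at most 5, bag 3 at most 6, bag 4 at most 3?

52

Without the upper bounds there are C(19,3) = 969 ways to split 16 among 4 bags.
Subtract solutions that violate a single cap (substitute x_i' = x_i − (cap_i+1)): x_1 ≥ 8 gives C(11,3) = 165; x_2 ≥ 6 gives C(13,3) = 286; x_3 ≥ 7 gives C(12,3) = 220; x_4 ≥ 4 gives C(15,3) = 455. Together 1126.
Add back pairs where two caps are both exceeded: 10 + 4 + 35 + 20 + 84 + 56 = 209.
By inclusion–exclusion the count is 969 − 1126 + 209 = 52.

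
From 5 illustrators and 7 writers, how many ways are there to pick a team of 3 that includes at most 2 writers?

185

Split by how many writers are chosen (0 through 2).
Sum: C(7,0)·C(5,3) + C(7,1)·C(5,2) + C(7,2)·C(5,1) = 10 + 70 + 105 = 185.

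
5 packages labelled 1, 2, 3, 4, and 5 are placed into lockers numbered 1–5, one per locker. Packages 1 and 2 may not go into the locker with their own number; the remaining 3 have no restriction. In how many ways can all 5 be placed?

Let Aᵢ (for i ∈ {1, 2}) be the placements that put package i in its forbidden locker. Any j of these fix j positions, leaving (5−j)! ways to fill the rest, and there are C(2,j) ways to pick which j.
By inclusion–exclusion, the number of valid placements is Σ_{j=0}^{2} (−1)^j C(2,j)·(5−j)!.
Computing: 120 − 48 + 6 = 78.

78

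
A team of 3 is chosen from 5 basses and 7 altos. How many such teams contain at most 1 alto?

Split by how many altos are chosen (0 through 1).
Sum: C(7,0)·C(5,3) + C(7,1)·C(5,2) = 10 + 70 = 80.

80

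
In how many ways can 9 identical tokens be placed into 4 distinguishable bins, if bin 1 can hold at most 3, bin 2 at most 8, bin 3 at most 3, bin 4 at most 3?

Ignoring the caps, the number of non-negative solutions to x_1+…+x_4 = 9 is C(12,3) = 220.
Subtract solutions that violate a single cap (substitute x_i' = x_i − (cap_i+1)): x_1 ≥ 4 gives C(8,3) = 56; x_2 ≥ 9 gives C(3,3) = 1; x_3 ≥ 4 gives C(8,3) = 56; x_4 ≥ 4 gives C(8,3) = 56. Together 169.
Add back pairs where two caps are both exceeded: 0 + 4 + 4 + 0 + 0 + 4 = 12.
By inclusion–exclusion the count is 220 − 169 + 12 = 63.

63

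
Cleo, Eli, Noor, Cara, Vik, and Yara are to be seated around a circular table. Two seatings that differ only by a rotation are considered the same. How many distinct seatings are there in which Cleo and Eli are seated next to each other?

48

Glue Cleo and Eli into a block (2 internal orders). Seating 5 units around a circle gives (4)! arrangements.
So 2 × (4)! = 2 × 24 = 48.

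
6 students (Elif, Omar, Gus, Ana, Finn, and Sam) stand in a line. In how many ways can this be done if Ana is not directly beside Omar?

480

Of the 6! = 720 arrangements, those with Ana and Omar adjacent number 2 × 5! = 240 (treat the pair as a block with 2 internal orders).
So 720 − 240 = 480 arrangements keep them apart.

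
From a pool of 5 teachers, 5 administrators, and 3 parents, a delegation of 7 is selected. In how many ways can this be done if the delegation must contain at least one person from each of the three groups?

Total 7-person selections from all 13: C(13,7) = 1716.
Selections missing a whole group: no teachers → C(8,7) = 8; no administrators → C(8,7) = 8; no parents → C(10,7) = 120.
Add back selections omitting two groups (i.e. drawn from a single group): C(5,7) + C(5,7) + C(3,7) = 0.
By inclusion–exclusion: 1716 − 136 + 0 = 1580.

1580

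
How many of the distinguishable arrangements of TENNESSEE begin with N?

Fix N in the first position and arrange the remaining 8 letters.
Those 8 letters have E appearing 4 times and S appearing twice, giving (8)!/(4!·2!) = 840.

840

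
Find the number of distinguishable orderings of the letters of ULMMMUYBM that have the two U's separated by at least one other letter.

5880

There are 9!/(4!·2!) = 7560 arrangements of ULMMMUYBM in total.
If the two U's are adjacent, glue them into one block, leaving 8 items to arrange: (8)!/(4!) = 1680 ways.
Subtracting, 7560 − 1680 = 5880 arrangements keep the U's apart.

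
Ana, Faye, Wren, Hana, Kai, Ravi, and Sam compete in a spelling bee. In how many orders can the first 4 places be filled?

This is an ordered selection of 4 from 7: P(7,4).
That gives 7 × 6 × 5 × 4 = 840.

840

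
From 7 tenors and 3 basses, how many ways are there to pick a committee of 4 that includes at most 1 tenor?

7

Split by how many tenors are chosen (0 through 1).
Sum: C(7,0)·C(3,4) + C(7,1)·C(3,3) = 0 + 7 = 7.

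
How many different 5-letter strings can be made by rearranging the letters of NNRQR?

NNRQR has 5 letters with N appearing twice and R appearing twice.
So there are 5! / (2!·2!) = 30 distinguishable arrangements.

30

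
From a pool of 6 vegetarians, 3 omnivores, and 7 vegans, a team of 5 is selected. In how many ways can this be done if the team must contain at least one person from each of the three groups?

With no constraint there are C(16,5) = 4368 possible selections.
Subtract selections that omit an entire group: no vegetarians → C(10,5) = 252; no omnivores → C(13,5) = 1287; no vegans → C(9,5) = 126.
Add back selections omitting two groups (i.e. drawn from a single group): C(6,5) + C(3,5) + C(7,5) = 27.
By inclusion–exclusion: 4368 − 1665 + 27 = 2730.

2730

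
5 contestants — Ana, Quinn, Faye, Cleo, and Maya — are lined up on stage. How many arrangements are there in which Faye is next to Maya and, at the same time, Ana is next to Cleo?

Treat {Faye,Maya} as one block (2 orders) and {Ana,Cleo} as another (2 orders).
That leaves 3 units to arrange: 2 × 2 × 3! = 4 × 6 = 24.

24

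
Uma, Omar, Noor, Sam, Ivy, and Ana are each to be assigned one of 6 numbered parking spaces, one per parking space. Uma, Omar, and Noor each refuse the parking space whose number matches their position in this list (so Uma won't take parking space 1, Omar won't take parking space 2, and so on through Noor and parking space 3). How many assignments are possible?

Let Aᵢ (for i ∈ {1, 2, 3}) be the placements that put person i in their forbidden parking space. Any j of these fix j positions, leaving (6−j)! ways to fill the rest, and there are C(3,j) ways to pick which j.
By inclusion–exclusion, the number of valid placements is Σ_{j=0}^{3} (−1)^j C(3,j)·(6−j)!.
Computing: 720 − 360 + 72 − 6 = 426.

426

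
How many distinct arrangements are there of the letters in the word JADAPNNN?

The 8 letters of JADAPNNN have repeats: A appearing twice and N appearing 3 times.
Dividing 8! = 40320 by 3!·2! = 12 for the repeated letters gives 3360.

3360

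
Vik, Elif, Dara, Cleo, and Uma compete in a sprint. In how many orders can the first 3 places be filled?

60

There are 5 choices for 1st place, 4 for 2nd, and 3 for 3rd.
That gives 5 × 4 × 3 = 60.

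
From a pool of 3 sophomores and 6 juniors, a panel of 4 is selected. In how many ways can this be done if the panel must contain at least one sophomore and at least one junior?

Total 4-person selections from all 9: C(9,4) = 126.
Selections missing a whole group: no sophomores → C(6,4) = 15; no juniors → C(3,4) = 0.
Both groups omitted at once is impossible, so 126 − 15 = 111.

111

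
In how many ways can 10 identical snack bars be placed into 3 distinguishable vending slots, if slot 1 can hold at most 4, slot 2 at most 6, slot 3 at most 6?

Without the upper bounds there are C(12,2) = 66 ways to split 10 among 3 vending slots.
Subtract solutions that violate a single cap (substitute x_i' = x_i − (cap_i+1)): x_1 ≥ 5 gives C(7,2) = 21; x_2 ≥ 7 gives C(5,2) = 10; x_3 ≥ 7 gives C(5,2) = 10. Together 41.
No two caps can be exceeded simultaneously, so the pair terms are all 0.
By inclusion–exclusion the count is 66 − 41 + 0 = 25.

25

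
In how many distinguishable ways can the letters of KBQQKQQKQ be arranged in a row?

504

Letter multiplicities in KBQQKQQKQ: B×1, K×3, Q×5.
So there are 9! / (5!·3!) = 504 distinguishable arrangements.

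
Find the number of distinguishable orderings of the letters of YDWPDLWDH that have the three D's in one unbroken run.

2520

Treat the 3 copies of D as a single block. The multiset to arrange is then {DDD, H, L, P, W, W, Y}, 7 items in all.
That gives (7)!/(2!) = 2520 arrangements.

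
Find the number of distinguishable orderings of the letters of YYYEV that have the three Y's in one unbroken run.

6

Treat the 3 copies of Y as a single block. The multiset to arrange is then {YYY, E, V}, 3 items in all.
All 3 items are distinct, so there are (3)! = 6 arrangements.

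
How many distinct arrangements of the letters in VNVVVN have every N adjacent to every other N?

5

Treat the 2 copies of N as a single block. The multiset to arrange is then {NN, V, V, V, V}, 5 items in all.
That gives (5)!/(4!) = 5 arrangements.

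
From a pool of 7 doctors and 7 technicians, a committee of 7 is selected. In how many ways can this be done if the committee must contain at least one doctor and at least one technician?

3430

Total 7-person selections from all 14: C(14,7) = 3432.
Selections missing a whole group: no doctors → C(7,7) = 1; no technicians → C(7,7) = 1.
Both groups omitted at once is impossible, so 3432 − 2 = 3430.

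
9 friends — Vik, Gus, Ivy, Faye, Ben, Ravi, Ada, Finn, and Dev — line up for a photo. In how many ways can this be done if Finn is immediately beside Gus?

Place the 7 others and the Finn-Gus pair as 8 objects in a line; the pair has 2 internal arrangements.
So the count is 2·(8)! = 80640.

80640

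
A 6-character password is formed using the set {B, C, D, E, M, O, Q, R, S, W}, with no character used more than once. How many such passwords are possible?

This is a permutation of 6 out of 10: P(10,6) = 10!/4!.
That product is 10 × 9 × 8 × 7 × 6 × 5 = 151200.

151200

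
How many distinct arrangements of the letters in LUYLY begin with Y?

Fix Y in the first position and arrange the remaining 4 letters.
Those 4 letters have L appearing twice, giving (4)!/(2!) = 12.

12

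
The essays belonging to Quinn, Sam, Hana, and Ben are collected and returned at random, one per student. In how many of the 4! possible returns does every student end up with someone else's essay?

9

Let Aᵢ be the assignments in which student i gets their own essay. We want the size of the complement of A₁∪…∪A_4.
By inclusion–exclusion this is Σ_{j=0}^{4} (−1)^j C(4,j)·(4−j)!.
Computing: 24 − 24 + 12 − 4 + 1 = 9.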